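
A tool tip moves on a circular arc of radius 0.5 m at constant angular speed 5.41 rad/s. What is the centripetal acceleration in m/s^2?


a_c = omega^2 * r = 5.41^2 * 0.5 = 14.6341

14.6341 m/s^2


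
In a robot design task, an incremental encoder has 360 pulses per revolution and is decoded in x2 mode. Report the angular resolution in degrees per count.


resolution = 360 / (PPR * 2) = 360 / 720 = 0.5000

0.5000 degrees


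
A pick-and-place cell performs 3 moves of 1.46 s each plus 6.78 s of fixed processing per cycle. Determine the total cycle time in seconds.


T = 3*1.46 + 6.78 = 11.1600

11.1600 s


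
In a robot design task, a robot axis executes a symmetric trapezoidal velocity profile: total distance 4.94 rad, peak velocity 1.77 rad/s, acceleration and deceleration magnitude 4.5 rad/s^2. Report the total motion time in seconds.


t_acc = v/a = 1.77/4.5 = 0.393333 s
d_acc = v^2/(2a) = 0.348100 rad (each ramp)
d_cruise = 4.94 - 2*0.348100 = 4.243800 rad
t_cruise = 4.243800/1.77 = 2.397627 s
t_total = 2*0.393333 + 2.397627 = 3.1843

3.1843 s


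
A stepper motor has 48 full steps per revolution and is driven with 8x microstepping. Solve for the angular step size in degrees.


step = 360/(48*8) = 360/384 = 0.9375

0.9375 degrees


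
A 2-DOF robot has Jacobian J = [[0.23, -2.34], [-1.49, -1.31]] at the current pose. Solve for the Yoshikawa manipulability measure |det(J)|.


det(J) = 0.23*-1.31 - (-2.34)*(-1.49) = -3.7879
|det(J)| = 3.7879

3.7879


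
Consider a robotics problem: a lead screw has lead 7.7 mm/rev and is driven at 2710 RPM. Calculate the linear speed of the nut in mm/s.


v = lead * (RPM/60) = 7.7*2710/60 = 347.7833

347.7833 mm/s


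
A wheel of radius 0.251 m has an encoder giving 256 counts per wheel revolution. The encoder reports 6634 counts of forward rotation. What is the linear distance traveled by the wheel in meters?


revs = 6634/256 = 25.914062
d = revs * 2*pi*r = 25.914062 * 2*pi*0.251 = 40.8685

40.8685 m


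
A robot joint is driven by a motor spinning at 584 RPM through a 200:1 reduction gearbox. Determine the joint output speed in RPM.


omega_joint = omega_motor / N = 584 / 200 = 2.9200

2.9200 RPM


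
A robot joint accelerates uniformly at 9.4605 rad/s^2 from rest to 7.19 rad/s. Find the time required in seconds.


t = delta_omega / alpha = 7.19 / 9.4605 = 0.7600

0.7600 s


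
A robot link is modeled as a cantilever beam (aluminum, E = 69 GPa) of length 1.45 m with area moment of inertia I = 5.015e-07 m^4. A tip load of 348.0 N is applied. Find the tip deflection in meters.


delta = F*L^3/(3*E*I) = 348.0*1.45^3/(3*6.900e+10*5.015e-07)
      = 1060.9215/103810.5 = 0.0102

0.0102 m


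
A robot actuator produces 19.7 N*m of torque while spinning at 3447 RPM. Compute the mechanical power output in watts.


omega = 3447 * 2*pi/60 = 360.968996 rad/s
P = tau * omega = 19.7 * 360.968996 = 7111.0892

7111.0892 W


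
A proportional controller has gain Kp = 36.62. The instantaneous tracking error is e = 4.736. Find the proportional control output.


u_P = Kp * e = 36.62 * 4.736 = 173.4323

173.4323


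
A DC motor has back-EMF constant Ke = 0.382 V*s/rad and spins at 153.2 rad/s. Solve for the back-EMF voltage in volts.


V_emf = Ke * omega = 0.382*153.2 = 58.5224

58.5224 V


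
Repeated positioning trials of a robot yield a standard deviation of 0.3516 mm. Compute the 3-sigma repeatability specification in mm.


repeatability = 3*sigma = 3*0.3516 = 1.0548

1.0548 mm


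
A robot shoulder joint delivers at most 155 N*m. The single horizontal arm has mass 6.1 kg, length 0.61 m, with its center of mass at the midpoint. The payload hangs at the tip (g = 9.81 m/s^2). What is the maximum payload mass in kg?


tau_arm = m_arm*g*(L/2) = 6.1*9.81*0.61/2 = 18.2515 N*m
tau_payload = tau_max - tau_arm = 155 - 18.2515 = 136.7485
m_payload = tau_payload / (g*L) = 136.7485 / (9.81*0.61) = 22.8520

22.8520 kg


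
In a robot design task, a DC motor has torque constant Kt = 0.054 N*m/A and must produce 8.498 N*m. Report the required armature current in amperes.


I = tau / Kt = 8.498/0.054 = 157.3704

157.3704 A


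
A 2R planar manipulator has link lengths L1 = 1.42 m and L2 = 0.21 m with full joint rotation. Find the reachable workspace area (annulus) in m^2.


r_max = L1 + L2 = 1.6300, r_min = |L1 - L2| = 1.2100
A = pi*(r_max^2 - r_min^2) = pi*(2.6569 - 1.4641) = 3.7473

3.7473 m^2


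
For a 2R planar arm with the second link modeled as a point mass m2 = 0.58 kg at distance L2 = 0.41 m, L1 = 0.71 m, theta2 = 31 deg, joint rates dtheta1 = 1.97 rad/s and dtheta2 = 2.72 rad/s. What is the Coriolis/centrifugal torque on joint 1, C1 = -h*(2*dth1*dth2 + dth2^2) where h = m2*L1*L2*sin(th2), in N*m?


h = m2*L1*L2*sin(th2) = 0.58*0.71*0.41*sin(31 deg) = 0.086958
C1 = -h*(2*1.97*2.72 + 2.72^2) = -0.086958*18.1152 = -1.5753

-1.5753 N*m


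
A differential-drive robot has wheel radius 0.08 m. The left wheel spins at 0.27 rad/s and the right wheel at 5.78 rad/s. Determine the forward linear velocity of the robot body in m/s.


v = r*(wR + wL)/2 = 0.08*(5.78 + 0.27)/2 = 0.2420

0.2420 m/s


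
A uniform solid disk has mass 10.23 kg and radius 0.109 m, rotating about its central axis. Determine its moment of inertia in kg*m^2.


I = (1/2)*m*R^2 = 0.5*10.23*0.109^2 = 0.0608

0.0608 kg*m^2


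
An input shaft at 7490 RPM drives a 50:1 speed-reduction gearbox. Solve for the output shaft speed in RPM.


omega_out = omega_in / N = 7490 / 50 = 149.8000

149.8000 RPM


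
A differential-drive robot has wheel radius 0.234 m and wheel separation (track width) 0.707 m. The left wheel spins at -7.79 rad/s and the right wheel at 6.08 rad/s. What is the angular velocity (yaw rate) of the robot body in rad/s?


omega = r*(wR - wL)/L = 0.234*(6.08 - (-7.79))/0.707 = 4.5906

4.5906 rad/s


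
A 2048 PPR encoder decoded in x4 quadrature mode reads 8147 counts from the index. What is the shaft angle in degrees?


angle = counts * 360 / (PPR*4) = 8147 * 360 / 8192 = 358.0225

358.0225 degrees


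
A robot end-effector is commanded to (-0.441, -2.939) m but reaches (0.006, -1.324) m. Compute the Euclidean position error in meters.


dx = 0.006 - (-0.441) = 0.4470, dy = -1.324 - (-2.939) = 1.6150
err = sqrt(0.199809 + 2.608225) = 1.6757

1.6757 m


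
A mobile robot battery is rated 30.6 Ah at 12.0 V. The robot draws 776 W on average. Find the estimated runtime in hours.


E = 30.6*12.0 = 367.2000 Wh
t = E/P = 367.2000/776 = 0.4732

0.4732 hours


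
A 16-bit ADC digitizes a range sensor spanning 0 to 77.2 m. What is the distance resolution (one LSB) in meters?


res = range / 2^n = 77.2/2^16 = 77.2/65536 = 0.0012

0.0012 m


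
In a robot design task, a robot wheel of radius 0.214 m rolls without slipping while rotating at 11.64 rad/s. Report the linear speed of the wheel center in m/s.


v = omega * r = 11.64 * 0.214 = 2.4910

2.4910 m/s


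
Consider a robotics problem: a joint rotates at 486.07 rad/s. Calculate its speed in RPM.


RPM = 486.07 * 60/(2*pi) = 4641.6266

4641.6266 RPM


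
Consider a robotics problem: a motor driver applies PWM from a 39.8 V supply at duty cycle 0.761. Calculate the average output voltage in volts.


V_avg = V_supply * D = 39.8*0.761 = 30.2878

30.2878 V


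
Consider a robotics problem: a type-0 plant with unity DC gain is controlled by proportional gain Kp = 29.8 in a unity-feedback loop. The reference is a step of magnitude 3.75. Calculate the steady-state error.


e_ss = R/(1 + Kp) = 3.75/(1 + 29.8) = 3.75/30.8000 = 0.1218

0.1218


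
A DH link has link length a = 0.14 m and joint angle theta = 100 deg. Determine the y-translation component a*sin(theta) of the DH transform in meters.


a*sin(theta) = 0.14*sin(100 deg) = 0.1379

0.1379 m


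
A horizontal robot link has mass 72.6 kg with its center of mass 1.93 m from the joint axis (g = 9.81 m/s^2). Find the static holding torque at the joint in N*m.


tau = m*g*L = 72.6 * 9.81 * 1.93 = 1374.5576

1374.5576 N*m


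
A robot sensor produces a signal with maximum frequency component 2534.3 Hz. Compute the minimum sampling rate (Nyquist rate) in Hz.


f_s,min = 2*f_max = 2*2534.3 = 5068.6000

5068.6000 Hz


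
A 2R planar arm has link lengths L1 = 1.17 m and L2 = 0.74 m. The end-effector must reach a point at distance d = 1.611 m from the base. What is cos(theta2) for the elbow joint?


cos(th2) = (d^2 - L1^2 - L2^2)/(2*L1*L2) = (1.611^2 - 1.17^2 - 0.74^2)/(2*1.17*0.74) = 0.3920

0.3920


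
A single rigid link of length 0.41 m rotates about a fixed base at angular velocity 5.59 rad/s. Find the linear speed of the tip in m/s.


v = L*omega = 0.41 * 5.59 = 2.2919

2.2919 m/s


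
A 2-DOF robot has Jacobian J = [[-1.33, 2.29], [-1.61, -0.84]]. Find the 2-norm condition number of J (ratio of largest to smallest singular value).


JJ^T eigenvalues: trace(JJ^T) = 10.3107, det(JJ^T) = det(J)^2 = 23.07937681
s_max^2 = (10.3107 + sqrt(13.99302725))/2 = 7.02571275
s_min^2 = (10.3107 - sqrt(13.99302725))/2 = 3.28498725
kappa = s_max/s_min = sqrt(7.02571275/3.28498725) = 1.4624

1.4624


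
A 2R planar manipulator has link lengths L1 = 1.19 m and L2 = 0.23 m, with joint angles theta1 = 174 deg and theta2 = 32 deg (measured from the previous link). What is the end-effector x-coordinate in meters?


x = L1*cos(th1) + L2*cos(th1+th2) = 1.19*cos(174 deg) + 0.23*cos(206 deg) = -1.3902

-1.3902 m


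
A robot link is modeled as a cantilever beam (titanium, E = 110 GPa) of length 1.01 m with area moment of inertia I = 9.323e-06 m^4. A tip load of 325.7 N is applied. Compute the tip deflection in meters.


delta = F*L^3/(3*E*I) = 325.7*1.01^3/(3*1.100e+11*9.323e-06)
      = 335.5690357/3076590 = 1.0907e-04

1.0907e-04 m


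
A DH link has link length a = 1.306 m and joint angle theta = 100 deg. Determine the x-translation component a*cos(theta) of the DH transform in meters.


a*cos(theta) = 1.306*cos(100 deg) = -0.2268

-0.2268 m


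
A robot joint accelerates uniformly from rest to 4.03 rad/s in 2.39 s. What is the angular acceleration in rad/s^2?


alpha = delta_omega / t = 4.03 / 2.39 = 1.6862

1.6862 rad/s^2


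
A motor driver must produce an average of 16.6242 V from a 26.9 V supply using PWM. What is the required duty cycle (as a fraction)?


D = V_avg/V_supply = 16.6242/26.9 = 0.6180

0.6180


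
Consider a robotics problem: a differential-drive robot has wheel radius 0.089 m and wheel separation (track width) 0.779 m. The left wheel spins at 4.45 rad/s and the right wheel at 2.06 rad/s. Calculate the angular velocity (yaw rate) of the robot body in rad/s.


omega = r*(wR - wL)/L = 0.089*(2.06 - (4.45))/0.779 = -0.2731

-0.2731 rad/s


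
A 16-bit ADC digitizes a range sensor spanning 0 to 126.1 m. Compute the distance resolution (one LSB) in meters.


res = range / 2^n = 126.1/2^16 = 126.1/65536 = 0.0019

0.0019 m


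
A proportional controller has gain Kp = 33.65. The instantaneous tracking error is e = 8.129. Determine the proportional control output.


u_P = Kp * e = 33.65 * 8.129 = 273.5408

273.5408


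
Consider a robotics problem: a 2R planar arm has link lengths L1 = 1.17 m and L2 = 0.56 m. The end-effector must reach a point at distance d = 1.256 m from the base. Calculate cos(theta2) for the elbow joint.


cos(th2) = (d^2 - L1^2 - L2^2)/(2*L1*L2) = (1.256^2 - 1.17^2 - 0.56^2)/(2*1.17*0.56) = -0.0801

-0.0801


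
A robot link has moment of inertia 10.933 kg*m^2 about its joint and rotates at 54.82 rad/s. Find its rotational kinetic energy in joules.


KE = (1/2)*I*omega^2 = 0.5*10.933*54.82^2 = 16428.1029

16428.1029 J


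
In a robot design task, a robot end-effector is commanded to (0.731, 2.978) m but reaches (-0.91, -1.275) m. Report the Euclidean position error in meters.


dx = -0.91 - (0.731) = -1.6410, dy = -1.275 - (2.978) = -4.2530
err = sqrt(2.692881 + 18.088009) = 4.5586

4.5586 m


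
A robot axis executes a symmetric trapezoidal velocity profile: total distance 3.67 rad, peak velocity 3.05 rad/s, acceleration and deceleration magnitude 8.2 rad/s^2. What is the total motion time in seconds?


t_acc = v/a = 3.05/8.2 = 0.371951 s
d_acc = v^2/(2a) = 0.567226 rad (each ramp)
d_cruise = 3.67 - 2*0.567226 = 2.535548 rad
t_cruise = 2.535548/3.05 = 0.831327 s
t_total = 2*0.371951 + 0.831327 = 1.5752

1.5752 s


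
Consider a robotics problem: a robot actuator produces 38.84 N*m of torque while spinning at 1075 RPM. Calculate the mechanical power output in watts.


omega = 1075 * 2*pi/60 = 112.573737 rad/s
P = tau * omega = 38.84 * 112.573737 = 4372.3639

4372.3639 W


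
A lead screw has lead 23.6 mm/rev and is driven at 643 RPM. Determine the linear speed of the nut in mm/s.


v = lead * (RPM/60) = 23.6*643/60 = 252.9133

252.9133 mm/s


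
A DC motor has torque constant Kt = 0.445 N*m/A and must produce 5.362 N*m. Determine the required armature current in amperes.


I = tau / Kt = 5.362/0.445 = 12.0494

12.0494 A


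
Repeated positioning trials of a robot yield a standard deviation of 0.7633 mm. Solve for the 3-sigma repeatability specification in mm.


repeatability = 3*sigma = 3*0.7633 = 2.2899

2.2899 mm


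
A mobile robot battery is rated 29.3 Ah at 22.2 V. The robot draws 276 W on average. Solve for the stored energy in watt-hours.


E = capacity * V = 29.3*22.2 = 650.4600

650.4600 Wh


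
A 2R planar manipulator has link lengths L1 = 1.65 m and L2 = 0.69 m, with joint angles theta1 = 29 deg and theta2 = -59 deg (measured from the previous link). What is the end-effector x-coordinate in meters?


x = L1*cos(th1) + L2*cos(th1+th2) = 1.65*cos(29 deg) + 0.69*cos(-30 deg) = 2.0407

2.0407 m


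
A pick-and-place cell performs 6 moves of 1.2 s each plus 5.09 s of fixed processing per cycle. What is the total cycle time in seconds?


T = 6*1.2 + 5.09 = 12.2900

12.2900 s


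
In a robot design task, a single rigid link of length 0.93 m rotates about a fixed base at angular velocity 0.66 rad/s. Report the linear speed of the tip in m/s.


v = L*omega = 0.93 * 0.66 = 0.6138

0.6138 m/s


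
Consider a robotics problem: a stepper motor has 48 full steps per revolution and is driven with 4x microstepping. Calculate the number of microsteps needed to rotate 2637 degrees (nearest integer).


step_size = 360/(48*4) = 360/192 = 1.875000 deg
n = 2637/(360/192) = 2637*192/360 = 1406.4000 -> 1406

1406 steps


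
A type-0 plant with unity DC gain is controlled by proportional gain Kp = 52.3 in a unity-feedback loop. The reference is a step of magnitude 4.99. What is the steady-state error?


e_ss = R/(1 + Kp) = 4.99/(1 + 52.3) = 4.99/53.3000 = 0.0936

0.0936


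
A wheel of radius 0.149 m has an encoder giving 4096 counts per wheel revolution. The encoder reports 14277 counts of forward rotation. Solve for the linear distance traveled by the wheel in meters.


revs = 14277/4096 = 3.485596
d = revs * 2*pi*r = 3.485596 * 2*pi*0.149 = 3.2632

3.2632 m


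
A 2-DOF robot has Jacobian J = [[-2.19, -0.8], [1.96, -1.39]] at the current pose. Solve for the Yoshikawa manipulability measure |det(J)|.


det(J) = -2.19*-1.39 - (-0.8)*(1.96) = 4.6121
|det(J)| = 4.6121

4.6121


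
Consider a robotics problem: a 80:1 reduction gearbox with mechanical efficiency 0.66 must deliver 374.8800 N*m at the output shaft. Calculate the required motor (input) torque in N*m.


tau_in = tau_out / (N * eta) = 374.8800 / (80 * 0.66) = 7.1000

7.1000 N*m


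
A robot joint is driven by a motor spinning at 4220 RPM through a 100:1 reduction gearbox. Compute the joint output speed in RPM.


omega_joint = omega_motor / N = 4220 / 100 = 42.2000

42.2000 RPM


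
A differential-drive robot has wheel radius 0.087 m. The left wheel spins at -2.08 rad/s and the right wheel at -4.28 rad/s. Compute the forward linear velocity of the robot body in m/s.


v = r*(wR + wL)/2 = 0.087*(-4.28 + -2.08)/2 = -0.2767

-0.2767 m/s


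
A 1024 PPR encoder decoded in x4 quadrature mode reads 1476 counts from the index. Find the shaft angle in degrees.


angle = counts * 360 / (PPR*4) = 1476 * 360 / 4096 = 129.7266

129.7266 degrees


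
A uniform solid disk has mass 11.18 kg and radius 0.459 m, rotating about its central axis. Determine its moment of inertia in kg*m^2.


I = (1/2)*m*R^2 = 0.5*11.18*0.459^2 = 1.1777

1.1777 kg*m^2


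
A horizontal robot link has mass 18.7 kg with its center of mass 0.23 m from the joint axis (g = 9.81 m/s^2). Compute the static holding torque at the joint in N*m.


tau = m*g*L = 18.7 * 9.81 * 0.23 = 42.1928

42.1928 N*m


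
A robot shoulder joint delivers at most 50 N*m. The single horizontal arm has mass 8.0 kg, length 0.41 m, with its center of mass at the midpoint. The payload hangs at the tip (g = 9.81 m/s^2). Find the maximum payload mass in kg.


tau_arm = m_arm*g*(L/2) = 8.0*9.81*0.41/2 = 16.0884 N*m
tau_payload = tau_max - tau_arm = 50 - 16.0884 = 33.9116
m_payload = tau_payload / (g*L) = 33.9116 / (9.81*0.41) = 8.4313

8.4313 kg


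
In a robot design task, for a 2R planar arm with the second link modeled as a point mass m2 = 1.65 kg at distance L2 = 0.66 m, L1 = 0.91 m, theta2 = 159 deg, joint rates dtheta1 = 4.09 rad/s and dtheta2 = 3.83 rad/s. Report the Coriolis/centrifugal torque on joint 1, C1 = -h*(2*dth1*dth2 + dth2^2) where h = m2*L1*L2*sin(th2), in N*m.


h = m2*L1*L2*sin(th2) = 1.65*0.91*0.66*sin(159 deg) = 0.355139
C1 = -h*(2*4.09*3.83 + 3.83^2) = -0.355139*45.9983 = -16.3358

-16.3358 N*m


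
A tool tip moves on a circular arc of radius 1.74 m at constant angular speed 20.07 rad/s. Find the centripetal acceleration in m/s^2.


a_c = omega^2 * r = 20.07^2 * 1.74 = 700.8805

700.8805 m/s^2


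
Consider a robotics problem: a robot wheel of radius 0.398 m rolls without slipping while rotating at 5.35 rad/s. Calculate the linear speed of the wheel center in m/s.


v = omega * r = 5.35 * 0.398 = 2.1293

2.1293 m/s


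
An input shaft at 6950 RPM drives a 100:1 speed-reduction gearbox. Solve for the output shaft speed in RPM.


omega_out = omega_in / N = 6950 / 100 = 69.5000

69.5000 RPM


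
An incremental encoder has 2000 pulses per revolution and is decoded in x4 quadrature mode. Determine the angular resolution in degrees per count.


resolution = 360 / (PPR * 4) = 360 / 8000 = 0.0450

0.0450 degrees


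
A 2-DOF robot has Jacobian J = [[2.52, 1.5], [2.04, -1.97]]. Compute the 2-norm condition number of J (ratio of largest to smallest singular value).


JJ^T eigenvalues: trace(JJ^T) = 16.6429, det(JJ^T) = det(J)^2 = 64.39099536
s_max^2 = (16.6429 + sqrt(19.42213897))/2 = 10.52497779
s_min^2 = (16.6429 - sqrt(19.42213897))/2 = 6.11792221
kappa = s_max/s_min = sqrt(10.52497779/6.11792221) = 1.3116

1.3116


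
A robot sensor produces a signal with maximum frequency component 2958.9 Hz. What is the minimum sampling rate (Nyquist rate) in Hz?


f_s,min = 2*f_max = 2*2958.9 = 5917.8000

5917.8000 Hz


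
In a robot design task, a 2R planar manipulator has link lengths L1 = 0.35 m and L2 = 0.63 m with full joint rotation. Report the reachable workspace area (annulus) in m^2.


r_max = L1 + L2 = 0.9800, r_min = |L1 - L2| = 0.2800
A = pi*(r_max^2 - r_min^2) = pi*(0.9604 - 0.0784) = 2.7709

2.7709 m^2


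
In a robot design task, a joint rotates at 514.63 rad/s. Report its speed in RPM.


RPM = 514.63 * 60/(2*pi) = 4914.3545

4914.3545 RPM


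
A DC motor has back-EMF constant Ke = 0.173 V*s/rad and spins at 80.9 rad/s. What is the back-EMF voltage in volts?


V_emf = Ke * omega = 0.173*80.9 = 13.9957

13.9957 V


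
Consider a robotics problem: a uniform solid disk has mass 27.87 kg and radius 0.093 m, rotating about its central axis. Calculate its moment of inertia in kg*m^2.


I = (1/2)*m*R^2 = 0.5*27.87*0.093^2 = 0.1205

0.1205 kg*m^2


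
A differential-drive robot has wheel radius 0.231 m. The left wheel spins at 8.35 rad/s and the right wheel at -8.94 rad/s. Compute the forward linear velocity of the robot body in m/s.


v = r*(wR + wL)/2 = 0.231*(-8.94 + 8.35)/2 = -0.0681

-0.0681 m/s


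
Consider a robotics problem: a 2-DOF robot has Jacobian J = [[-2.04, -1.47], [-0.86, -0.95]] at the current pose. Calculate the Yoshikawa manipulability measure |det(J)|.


det(J) = -2.04*-0.95 - (-1.47)*(-0.86) = 0.6738
|det(J)| = 0.6738

0.6738


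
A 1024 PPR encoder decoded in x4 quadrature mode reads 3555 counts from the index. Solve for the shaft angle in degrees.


angle = counts * 360 / (PPR*4) = 3555 * 360 / 4096 = 312.4512

312.4512 degrees


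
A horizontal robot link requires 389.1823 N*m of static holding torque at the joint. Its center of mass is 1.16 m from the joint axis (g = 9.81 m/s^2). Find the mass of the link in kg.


m = tau / (g*L) = 389.1823 / (9.81 * 1.16) = 34.2000

34.2000 kg


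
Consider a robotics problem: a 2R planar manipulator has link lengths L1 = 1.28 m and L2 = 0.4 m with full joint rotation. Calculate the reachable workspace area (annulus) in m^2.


r_max = L1 + L2 = 1.6800, r_min = |L1 - L2| = 0.8800
A = pi*(r_max^2 - r_min^2) = pi*(2.8224 - 0.7744) = 6.4340

6.4340 m^2


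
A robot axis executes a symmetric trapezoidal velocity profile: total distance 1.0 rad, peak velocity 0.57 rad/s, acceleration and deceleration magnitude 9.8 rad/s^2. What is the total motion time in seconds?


t_acc = v/a = 0.57/9.8 = 0.058163 s
d_acc = v^2/(2a) = 0.016577 rad (each ramp)
d_cruise = 1.0 - 2*0.016577 = 0.966846 rad
t_cruise = 0.966846/0.57 = 1.696221 s
t_total = 2*0.058163 + 1.696221 = 1.8125

1.8125 s


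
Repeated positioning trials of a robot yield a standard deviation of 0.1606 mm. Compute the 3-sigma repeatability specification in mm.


repeatability = 3*sigma = 3*0.1606 = 0.4818

0.4818 mm


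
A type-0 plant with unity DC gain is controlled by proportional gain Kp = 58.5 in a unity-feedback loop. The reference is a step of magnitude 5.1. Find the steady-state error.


e_ss = R/(1 + Kp) = 5.1/(1 + 58.5) = 5.1/59.5000 = 0.0857

0.0857


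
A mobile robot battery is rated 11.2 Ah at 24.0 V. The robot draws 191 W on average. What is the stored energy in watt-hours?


E = capacity * V = 11.2*24.0 = 268.8000

268.8000 Wh


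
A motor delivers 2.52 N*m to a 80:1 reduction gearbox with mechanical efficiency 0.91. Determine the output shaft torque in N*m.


tau_out = tau_in * N * eta = 2.52 * 80 * 0.91 = 183.4560

183.4560 N*m


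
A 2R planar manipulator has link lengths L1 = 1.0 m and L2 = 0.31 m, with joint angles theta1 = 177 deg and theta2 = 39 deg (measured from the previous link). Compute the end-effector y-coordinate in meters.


y = L1*sin(th1) + L2*sin(th1+th2) = 1.0*sin(177 deg) + 0.31*sin(216 deg) = -0.1299

-0.1299 m


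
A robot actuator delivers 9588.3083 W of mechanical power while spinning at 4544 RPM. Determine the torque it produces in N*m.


omega = 4544 * 2*pi/60 = 475.846567 rad/s
tau = P / omega = 9588.3083 / 475.846567 = 20.1500

20.1500 N*m


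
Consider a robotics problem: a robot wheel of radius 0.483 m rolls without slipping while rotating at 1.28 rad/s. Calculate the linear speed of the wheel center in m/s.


v = omega * r = 1.28 * 0.483 = 0.6182

0.6182 m/s


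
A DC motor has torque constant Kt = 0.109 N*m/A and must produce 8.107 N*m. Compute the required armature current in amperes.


I = tau / Kt = 8.107/0.109 = 74.3761

74.3761 A


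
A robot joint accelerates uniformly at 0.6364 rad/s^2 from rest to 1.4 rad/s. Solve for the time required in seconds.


t = delta_omega / alpha = 1.4 / 0.6364 = 2.1999

2.1999 s


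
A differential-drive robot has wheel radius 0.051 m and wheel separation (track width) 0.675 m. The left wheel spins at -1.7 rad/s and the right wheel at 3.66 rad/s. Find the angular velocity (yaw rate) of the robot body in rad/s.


omega = r*(wR - wL)/L = 0.051*(3.66 - (-1.7))/0.675 = 0.4050

0.4050 rad/s


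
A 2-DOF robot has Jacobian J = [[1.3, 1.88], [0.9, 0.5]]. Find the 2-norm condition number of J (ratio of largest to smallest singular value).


JJ^T eigenvalues: trace(JJ^T) = 6.2844, det(JJ^T) = det(J)^2 = 1.08576400
s_max^2 = (6.2844 + sqrt(35.15062736))/2 = 6.10659823
s_min^2 = (6.2844 - sqrt(35.15062736))/2 = 0.17780177
kappa = s_max/s_min = sqrt(6.10659823/0.17780177) = 5.8605

5.8605


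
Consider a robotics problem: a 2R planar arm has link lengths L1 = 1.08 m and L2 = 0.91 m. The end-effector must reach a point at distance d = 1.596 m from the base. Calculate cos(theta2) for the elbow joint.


cos(th2) = (d^2 - L1^2 - L2^2)/(2*L1*L2) = (1.596^2 - 1.08^2 - 0.91^2)/(2*1.08*0.91) = 0.2812

0.2812


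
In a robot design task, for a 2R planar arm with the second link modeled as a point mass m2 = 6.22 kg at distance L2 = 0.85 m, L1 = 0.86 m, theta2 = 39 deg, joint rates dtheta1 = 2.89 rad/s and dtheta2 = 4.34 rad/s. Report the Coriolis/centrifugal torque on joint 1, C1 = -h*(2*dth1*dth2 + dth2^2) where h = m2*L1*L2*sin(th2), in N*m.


h = m2*L1*L2*sin(th2) = 6.22*0.86*0.85*sin(39 deg) = 2.861407
C1 = -h*(2*2.89*4.34 + 4.34^2) = -2.861407*43.9208 = -125.6753

-125.6753 N*m


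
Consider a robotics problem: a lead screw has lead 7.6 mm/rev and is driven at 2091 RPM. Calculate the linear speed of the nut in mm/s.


v = lead * (RPM/60) = 7.6*2091/60 = 264.8600

264.8600 mm/s


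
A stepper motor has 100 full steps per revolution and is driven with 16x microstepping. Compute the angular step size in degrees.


step = 360/(100*16) = 360/1600 = 0.2250

0.2250 degrees


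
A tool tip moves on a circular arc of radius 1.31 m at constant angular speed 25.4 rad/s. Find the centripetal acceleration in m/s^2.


a_c = omega^2 * r = 25.4^2 * 1.31 = 845.1596

845.1596 m/s^2


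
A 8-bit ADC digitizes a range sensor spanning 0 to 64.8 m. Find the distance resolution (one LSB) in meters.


res = range / 2^n = 64.8/2^8 = 64.8/256 = 0.2531

0.2531 m


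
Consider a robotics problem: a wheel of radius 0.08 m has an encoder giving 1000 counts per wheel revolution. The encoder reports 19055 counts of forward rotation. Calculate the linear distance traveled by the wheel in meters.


revs = 19055/1000 = 19.055000
d = revs * 2*pi*r = 19.055000 * 2*pi*0.08 = 9.5781

9.5781 m


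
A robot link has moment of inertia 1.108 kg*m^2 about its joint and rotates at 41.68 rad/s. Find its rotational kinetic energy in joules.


KE = (1/2)*I*omega^2 = 0.5*1.108*41.68^2 = 962.4212

962.4212 J


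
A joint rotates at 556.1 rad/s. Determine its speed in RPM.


RPM = 556.1 * 60/(2*pi) = 5310.3638

5310.3638 RPM


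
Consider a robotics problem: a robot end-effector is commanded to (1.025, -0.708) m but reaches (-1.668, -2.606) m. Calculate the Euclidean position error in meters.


dx = -1.668 - (1.025) = -2.6930, dy = -2.606 - (-0.708) = -1.8980
err = sqrt(7.252249 + 3.602404) = 3.2946

3.2946 m


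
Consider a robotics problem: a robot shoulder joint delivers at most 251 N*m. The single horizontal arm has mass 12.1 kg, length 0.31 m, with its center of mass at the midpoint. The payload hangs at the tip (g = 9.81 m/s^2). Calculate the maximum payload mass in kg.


tau_arm = m_arm*g*(L/2) = 12.1*9.81*0.31/2 = 18.3987 N*m
tau_payload = tau_max - tau_arm = 251 - 18.3987 = 232.6013
m_payload = tau_payload / (g*L) = 232.6013 / (9.81*0.31) = 76.4859

76.4859 kg


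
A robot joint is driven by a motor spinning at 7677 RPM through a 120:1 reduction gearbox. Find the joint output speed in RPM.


omega_joint = omega_motor / N = 7677 / 120 = 63.9750

63.9750 RPM


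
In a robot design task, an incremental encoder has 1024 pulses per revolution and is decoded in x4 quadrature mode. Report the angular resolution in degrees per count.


resolution = 360 / (PPR * 4) = 360 / 4096 = 0.0879

0.0879 degrees


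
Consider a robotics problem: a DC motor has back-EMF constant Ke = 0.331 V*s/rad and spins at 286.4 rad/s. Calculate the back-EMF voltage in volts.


V_emf = Ke * omega = 0.331*286.4 = 94.7984

94.7984 V


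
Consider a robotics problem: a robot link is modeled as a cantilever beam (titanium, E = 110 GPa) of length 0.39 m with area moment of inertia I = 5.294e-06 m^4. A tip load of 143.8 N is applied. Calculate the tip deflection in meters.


delta = F*L^3/(3*E*I) = 143.8*0.39^3/(3*1.100e+11*5.294e-06)
      = 8.5300722/1747020 = 4.8826e-06

4.8826e-06 m


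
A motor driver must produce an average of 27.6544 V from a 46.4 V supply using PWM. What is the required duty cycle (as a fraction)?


D = V_avg/V_supply = 27.6544/46.4 = 0.5960

0.5960


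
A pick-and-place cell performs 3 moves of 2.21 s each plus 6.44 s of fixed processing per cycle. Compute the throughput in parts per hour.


T_cycle = 3*2.21 + 6.44 = 13.0700 s
rate = 3600/T = 275.4399

275.4399 parts/hour


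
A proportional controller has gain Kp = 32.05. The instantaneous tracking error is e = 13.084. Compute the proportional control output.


u_P = Kp * e = 32.05 * 13.084 = 419.3422

419.3422


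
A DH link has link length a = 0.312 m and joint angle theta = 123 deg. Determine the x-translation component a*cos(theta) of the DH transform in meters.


a*cos(theta) = 0.312*cos(123 deg) = -0.1699

-0.1699 m


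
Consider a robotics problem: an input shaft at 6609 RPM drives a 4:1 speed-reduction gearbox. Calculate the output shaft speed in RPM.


omega_out = omega_in / N = 6609 / 4 = 1652.2500

1652.2500 RPM


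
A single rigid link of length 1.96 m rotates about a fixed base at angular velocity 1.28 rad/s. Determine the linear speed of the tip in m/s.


v = L*omega = 1.96 * 1.28 = 2.5088

2.5088 m/s


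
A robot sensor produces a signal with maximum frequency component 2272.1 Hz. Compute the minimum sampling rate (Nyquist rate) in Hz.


f_s,min = 2*f_max = 2*2272.1 = 4544.2000

4544.2000 Hz


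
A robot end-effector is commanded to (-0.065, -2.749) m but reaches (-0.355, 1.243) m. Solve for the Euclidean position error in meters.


dx = -0.355 - (-0.065) = -0.2900, dy = 1.243 - (-2.749) = 3.9920
err = sqrt(0.084100 + 15.936064) = 4.0025

4.0025 m


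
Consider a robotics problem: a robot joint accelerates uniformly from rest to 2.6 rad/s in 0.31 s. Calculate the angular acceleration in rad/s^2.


alpha = delta_omega / t = 2.6 / 0.31 = 8.3871

8.3871 rad/s^2


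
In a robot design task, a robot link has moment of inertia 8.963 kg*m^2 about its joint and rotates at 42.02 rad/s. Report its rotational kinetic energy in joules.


KE = (1/2)*I*omega^2 = 0.5*8.963*42.02^2 = 7912.8967

7912.8967 J


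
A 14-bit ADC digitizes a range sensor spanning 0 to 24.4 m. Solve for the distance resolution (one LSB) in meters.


res = range / 2^n = 24.4/2^14 = 24.4/16384 = 0.0015

0.0015 m


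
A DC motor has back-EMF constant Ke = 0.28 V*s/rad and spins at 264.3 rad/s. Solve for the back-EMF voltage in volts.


V_emf = Ke * omega = 0.28*264.3 = 74.0040

74.0040 V


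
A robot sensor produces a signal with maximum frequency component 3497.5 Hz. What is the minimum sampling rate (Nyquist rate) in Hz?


f_s,min = 2*f_max = 2*3497.5 = 6995.0000

6995.0000 Hz


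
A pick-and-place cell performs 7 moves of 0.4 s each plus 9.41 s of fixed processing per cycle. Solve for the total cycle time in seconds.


T = 7*0.4 + 9.41 = 12.2100

12.2100 s


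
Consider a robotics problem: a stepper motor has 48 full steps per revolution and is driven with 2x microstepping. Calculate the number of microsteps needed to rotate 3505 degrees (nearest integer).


step_size = 360/(48*2) = 360/96 = 3.750000 deg
n = 3505/(360/96) = 3505*96/360 = 934.6667 -> 935

935 steps


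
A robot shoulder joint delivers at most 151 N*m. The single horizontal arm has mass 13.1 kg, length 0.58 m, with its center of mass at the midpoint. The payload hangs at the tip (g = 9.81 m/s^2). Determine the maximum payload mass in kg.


tau_arm = m_arm*g*(L/2) = 13.1*9.81*0.58/2 = 37.2682 N*m
tau_payload = tau_max - tau_arm = 151 - 37.2682 = 113.7318
m_payload = tau_payload / (g*L) = 113.7318 / (9.81*0.58) = 19.9887

19.9887 kg


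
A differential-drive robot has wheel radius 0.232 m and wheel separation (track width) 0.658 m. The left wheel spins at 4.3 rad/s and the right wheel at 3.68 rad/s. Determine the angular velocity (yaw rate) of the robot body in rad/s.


omega = r*(wR - wL)/L = 0.232*(3.68 - (4.3))/0.658 = -0.2186

-0.2186 rad/s


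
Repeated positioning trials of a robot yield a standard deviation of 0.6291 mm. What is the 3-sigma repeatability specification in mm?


repeatability = 3*sigma = 3*0.6291 = 1.8873

1.8873 mm


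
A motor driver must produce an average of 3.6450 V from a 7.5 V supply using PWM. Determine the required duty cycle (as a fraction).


D = V_avg/V_supply = 3.6450/7.5 = 0.4860

0.4860


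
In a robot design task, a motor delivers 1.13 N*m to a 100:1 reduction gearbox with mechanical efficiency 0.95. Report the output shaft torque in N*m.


tau_out = tau_in * N * eta = 1.13 * 100 * 0.95 = 107.3500

107.3500 N*m


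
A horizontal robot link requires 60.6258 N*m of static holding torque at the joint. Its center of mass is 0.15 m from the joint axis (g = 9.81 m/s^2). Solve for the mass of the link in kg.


m = tau / (g*L) = 60.6258 / (9.81 * 0.15) = 41.2000

41.2000 kg


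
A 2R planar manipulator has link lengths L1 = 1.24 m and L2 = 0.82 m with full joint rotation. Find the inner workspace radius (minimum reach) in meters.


r_min = |L1 - L2| = |1.24 - 0.82| = 0.4200

0.4200 m


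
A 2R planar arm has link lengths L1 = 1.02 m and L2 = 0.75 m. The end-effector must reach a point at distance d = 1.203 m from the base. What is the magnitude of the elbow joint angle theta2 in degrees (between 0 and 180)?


cos(th2) = (d^2 - L1^2 - L2^2)/(2*L1*L2) = (1.203^2 - 1.02^2 - 0.75^2)/(2*1.02*0.75) = -0.10175882
th2 = acos(-0.10175882) = 95.8405 deg

95.8405 degrees


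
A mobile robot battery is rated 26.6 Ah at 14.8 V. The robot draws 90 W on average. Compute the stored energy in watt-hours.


E = capacity * V = 26.6*14.8 = 393.6800

393.6800 Wh


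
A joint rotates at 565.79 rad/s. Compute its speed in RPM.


RPM = 565.79 * 60/(2*pi) = 5402.8965

5402.8965 RPM


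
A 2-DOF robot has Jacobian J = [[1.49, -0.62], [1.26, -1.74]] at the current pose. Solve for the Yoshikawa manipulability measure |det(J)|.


det(J) = 1.49*-1.74 - (-0.62)*(1.26) = -1.8114
|det(J)| = 1.8114

1.8114


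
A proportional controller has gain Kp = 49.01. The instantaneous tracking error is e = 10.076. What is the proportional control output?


u_P = Kp * e = 49.01 * 10.076 = 493.8248

493.8248


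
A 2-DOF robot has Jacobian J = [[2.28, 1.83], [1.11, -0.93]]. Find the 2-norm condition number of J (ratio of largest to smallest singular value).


JJ^T eigenvalues: trace(JJ^T) = 10.6443, det(JJ^T) = det(J)^2 = 17.23661289
s_max^2 = (10.6443 + sqrt(44.35467093))/2 = 8.65211512
s_min^2 = (10.6443 - sqrt(44.35467093))/2 = 1.99218488
kappa = s_max/s_min = sqrt(8.65211512/1.99218488) = 2.0840

2.0840


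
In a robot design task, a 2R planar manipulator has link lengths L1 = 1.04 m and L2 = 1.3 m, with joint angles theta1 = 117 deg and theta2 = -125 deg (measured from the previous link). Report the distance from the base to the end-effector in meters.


x = L1*cos(th1) + L2*cos(th1+th2) = 0.815198
y = L1*sin(th1) + L2*sin(th1+th2) = 0.745722
d = sqrt(x^2 + y^2) = sqrt(0.664548 + 0.556101) = 1.1048

1.1048 m


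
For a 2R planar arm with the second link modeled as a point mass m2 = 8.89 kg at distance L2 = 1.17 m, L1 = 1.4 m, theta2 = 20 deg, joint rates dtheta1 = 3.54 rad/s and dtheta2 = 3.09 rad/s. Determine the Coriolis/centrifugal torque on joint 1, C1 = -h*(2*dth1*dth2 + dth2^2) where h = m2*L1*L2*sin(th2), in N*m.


h = m2*L1*L2*sin(th2) = 8.89*1.4*1.17*sin(20 deg) = 4.980436
C1 = -h*(2*3.54*3.09 + 3.09^2) = -4.980436*31.4253 = -156.5117

-156.5117 N*m


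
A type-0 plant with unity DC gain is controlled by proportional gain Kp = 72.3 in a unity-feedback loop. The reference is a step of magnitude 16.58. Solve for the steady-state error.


e_ss = R/(1 + Kp) = 16.58/(1 + 72.3) = 16.58/73.3000 = 0.2262

0.2262


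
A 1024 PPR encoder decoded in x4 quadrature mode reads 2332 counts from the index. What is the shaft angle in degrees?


angle = counts * 360 / (PPR*4) = 2332 * 360 / 4096 = 204.9609

204.9609 degrees


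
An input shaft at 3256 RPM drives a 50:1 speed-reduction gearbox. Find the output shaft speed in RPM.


omega_out = omega_in / N = 3256 / 50 = 65.1200

65.1200 RPM


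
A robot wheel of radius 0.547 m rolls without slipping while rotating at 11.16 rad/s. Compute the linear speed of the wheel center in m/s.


v = omega * r = 11.16 * 0.547 = 6.1045

6.1045 m/s


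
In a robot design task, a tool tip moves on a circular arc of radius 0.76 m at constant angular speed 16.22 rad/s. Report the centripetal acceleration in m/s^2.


a_c = omega^2 * r = 16.22^2 * 0.76 = 199.9472

199.9472 m/s^2


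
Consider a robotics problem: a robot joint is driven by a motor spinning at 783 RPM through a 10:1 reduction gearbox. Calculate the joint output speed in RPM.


omega_joint = omega_motor / N = 783 / 10 = 78.3000

78.3000 RPM


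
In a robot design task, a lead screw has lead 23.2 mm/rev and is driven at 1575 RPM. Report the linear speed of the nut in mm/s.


v = lead * (RPM/60) = 23.2*1575/60 = 609.0000

609.0000 mm/s


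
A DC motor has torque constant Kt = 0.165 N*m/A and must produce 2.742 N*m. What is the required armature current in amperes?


I = tau / Kt = 2.742/0.165 = 16.6182

16.6182 A


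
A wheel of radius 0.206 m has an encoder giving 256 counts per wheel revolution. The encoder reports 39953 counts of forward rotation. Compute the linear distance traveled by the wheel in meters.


revs = 39953/256 = 156.066406
d = revs * 2*pi*r = 156.066406 * 2*pi*0.206 = 202.0024

202.0024 m


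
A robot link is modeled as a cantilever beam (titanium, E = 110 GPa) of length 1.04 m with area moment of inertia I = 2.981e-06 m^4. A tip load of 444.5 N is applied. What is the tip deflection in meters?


delta = F*L^3/(3*E*I) = 444.5*1.04^3/(3*1.100e+11*2.981e-06)
      = 500.002048/983730 = 5.0827e-04

5.0827e-04 m


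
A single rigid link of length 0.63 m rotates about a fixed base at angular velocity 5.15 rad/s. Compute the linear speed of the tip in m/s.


v = L*omega = 0.63 * 5.15 = 3.2445

3.2445 m/s


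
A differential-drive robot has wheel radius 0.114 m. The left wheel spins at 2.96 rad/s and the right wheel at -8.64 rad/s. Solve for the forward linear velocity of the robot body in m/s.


v = r*(wR + wL)/2 = 0.114*(-8.64 + 2.96)/2 = -0.3238

-0.3238 m/s


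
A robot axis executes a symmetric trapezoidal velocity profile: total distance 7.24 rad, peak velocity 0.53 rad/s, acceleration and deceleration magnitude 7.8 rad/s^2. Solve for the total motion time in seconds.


t_acc = v/a = 0.53/7.8 = 0.067949 s
d_acc = v^2/(2a) = 0.018006 rad (each ramp)
d_cruise = 7.24 - 2*0.018006 = 7.203988 rad
t_cruise = 7.203988/0.53 = 13.592430 s
t_total = 2*0.067949 + 13.592430 = 13.7283

13.7283 s


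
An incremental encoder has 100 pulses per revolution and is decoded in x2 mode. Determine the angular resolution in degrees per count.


resolution = 360 / (PPR * 2) = 360 / 200 = 1.8000

1.8000 degrees


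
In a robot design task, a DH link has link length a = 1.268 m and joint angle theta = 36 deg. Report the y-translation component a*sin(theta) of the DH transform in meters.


a*sin(theta) = 1.268*sin(36 deg) = 0.7453

0.7453 m
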